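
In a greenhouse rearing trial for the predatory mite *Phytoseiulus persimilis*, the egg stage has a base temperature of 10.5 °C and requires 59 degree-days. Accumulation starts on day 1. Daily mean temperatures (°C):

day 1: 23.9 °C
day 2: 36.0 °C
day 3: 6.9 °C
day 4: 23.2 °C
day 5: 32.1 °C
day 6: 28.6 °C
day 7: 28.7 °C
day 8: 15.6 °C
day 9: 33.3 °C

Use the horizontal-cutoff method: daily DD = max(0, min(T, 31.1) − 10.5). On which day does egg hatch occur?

day 5

Daily DD above 10.5 °C (capped at 20.6): 13.4, 20.6, 0.0, 12.7, 20.6, 18.1, 18.2, 5.1, 20.6.
Cumulative: 13.4, 34.0, 34.0, 46.7, 67.3, 85.4, 103.6, 108.7, 129.3.
The total first reaches 59 DD on day 5.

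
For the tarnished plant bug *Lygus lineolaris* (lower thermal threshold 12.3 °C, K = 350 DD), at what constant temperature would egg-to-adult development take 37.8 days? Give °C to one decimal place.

21.6 °C

Required daily accumulation = 350 / 37.8 = 9.259 DD/day.
T = T_base + 9.259 = 12.3 + 9.259 = 21.559 ≈ 21.6 °C.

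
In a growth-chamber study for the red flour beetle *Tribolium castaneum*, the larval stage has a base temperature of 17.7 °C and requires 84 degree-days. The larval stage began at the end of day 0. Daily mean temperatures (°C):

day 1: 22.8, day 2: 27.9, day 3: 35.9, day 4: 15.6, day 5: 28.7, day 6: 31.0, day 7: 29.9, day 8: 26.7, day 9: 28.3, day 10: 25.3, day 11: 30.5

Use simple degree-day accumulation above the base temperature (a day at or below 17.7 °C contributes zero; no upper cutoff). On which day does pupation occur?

day 9

Daily DD above 17.7 °C: 5.1, 10.2, 18.2, 0.0, 11.0, 13.3, 12.2, 9.0, 10.6, 7.6, 12.8.
Cumulative: 5.1, 15.3, 33.5, 33.5, 44.5, 57.8, 70.0, 79.0, 89.6, 97.2, 110.0.
The total first reaches 84 DD on day 9.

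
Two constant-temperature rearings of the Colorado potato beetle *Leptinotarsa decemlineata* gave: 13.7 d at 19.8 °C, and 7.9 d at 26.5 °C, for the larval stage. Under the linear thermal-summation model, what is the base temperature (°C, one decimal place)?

10.7 °C

Under the model K = D·(T − T_b), so D₁·(T₁ − T_b) = D₂·(T₂ − T_b).
13.7·(19.8 − T_b) = 7.9·(26.5 − T_b)
T_b = (13.7·19.8 − 7.9·26.5) / (13.7 − 7.9) = 61.91 / 5.8 = 10.674 °C ≈ 10.7 °C.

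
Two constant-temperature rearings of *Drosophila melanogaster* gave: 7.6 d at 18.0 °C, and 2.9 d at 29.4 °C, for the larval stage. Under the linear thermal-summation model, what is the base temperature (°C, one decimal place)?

Linear rate model ⇒ the product D·(T − T_b) is constant across temperatures.
7.6·(18.0 − T_b) = 2.9·(29.4 − T_b)
T_b = (7.6·18.0 − 2.9·29.4) / (7.6 − 2.9) = 51.54 / 4.7 = 10.966 °C ≈ 11.0 °C.

11.0 °C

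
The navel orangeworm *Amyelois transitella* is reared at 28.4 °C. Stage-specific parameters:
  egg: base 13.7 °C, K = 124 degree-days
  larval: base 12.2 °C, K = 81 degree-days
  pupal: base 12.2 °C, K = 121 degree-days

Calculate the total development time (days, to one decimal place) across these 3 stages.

egg: 124 / (28.4 − 13.7) = 124 / 14.7 = 8.435 d.
larval: 81 / (28.4 − 12.2) = 81 / 16.2 = 5.000 d.
pupal: 121 / (28.4 − 12.2) = 121 / 16.2 = 7.469 d.
Sum = 20.905 ≈ 20.9 days.

20.9 days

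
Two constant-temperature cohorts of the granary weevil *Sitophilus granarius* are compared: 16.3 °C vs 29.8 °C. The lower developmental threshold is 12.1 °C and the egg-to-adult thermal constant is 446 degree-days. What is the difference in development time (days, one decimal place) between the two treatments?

At 16.3 °C: 446 / (16.3 − 12.1) = 446 / 4.2 = 106.190 d.
At 29.8 °C: 446 / (29.8 − 12.1) = 446 / 17.7 = 25.198 d.
Difference = |106.190 − 25.198| = 80.993 ≈ 81.0 days.

81.0 days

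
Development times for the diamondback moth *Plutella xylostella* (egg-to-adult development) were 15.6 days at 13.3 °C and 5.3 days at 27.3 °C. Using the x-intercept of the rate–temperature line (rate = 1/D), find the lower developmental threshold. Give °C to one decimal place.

6.1 °C

Under the model K = D·(T − T_b), so D₁·(T₁ − T_b) = D₂·(T₂ − T_b).
15.6·(13.3 − T_b) = 5.3·(27.3 − T_b)
T_b = (15.6·13.3 − 5.3·27.3) / (15.6 − 5.3) = 62.79 / 10.3 = 6.096 °C ≈ 6.1 °C.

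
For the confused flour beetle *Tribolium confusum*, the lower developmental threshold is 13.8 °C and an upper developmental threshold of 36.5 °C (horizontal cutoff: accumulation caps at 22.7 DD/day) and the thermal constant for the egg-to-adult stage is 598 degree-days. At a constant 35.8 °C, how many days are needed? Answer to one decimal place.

Daily accumulation = 35.8 − 13.8 = 22.0 DD/day.
Duration = 598 / 22.0 = 27.182 ≈ 27.2 days.

27.2 days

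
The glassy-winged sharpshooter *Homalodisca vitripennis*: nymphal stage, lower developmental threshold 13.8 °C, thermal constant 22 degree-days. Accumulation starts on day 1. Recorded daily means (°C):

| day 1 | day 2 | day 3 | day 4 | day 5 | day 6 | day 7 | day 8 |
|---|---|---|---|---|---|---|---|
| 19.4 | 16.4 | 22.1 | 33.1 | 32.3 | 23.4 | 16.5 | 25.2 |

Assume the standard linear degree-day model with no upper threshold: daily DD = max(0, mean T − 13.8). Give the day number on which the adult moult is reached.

Daily DD above 13.8 °C: 5.6, 2.6, 8.3, 19.3, 18.5, 9.6, 2.7, 11.4.
Cumulative: 5.6, 8.2, 16.5, 35.8, 54.3, 63.9, 66.6, 78.0.
The total first reaches 22 DD on day 4.

day 4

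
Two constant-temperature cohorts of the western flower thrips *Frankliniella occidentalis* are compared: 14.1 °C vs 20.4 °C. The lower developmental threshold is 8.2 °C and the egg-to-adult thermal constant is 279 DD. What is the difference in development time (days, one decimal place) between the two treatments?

24.4 days

At 14.1 °C: 279 / (14.1 − 8.2) = 279 / 5.9 = 47.288 d.
At 20.4 °C: 279 / (20.4 − 8.2) = 279 / 12.2 = 22.869 d.
Difference = |47.288 − 22.869| = 24.419 ≈ 24.4 days.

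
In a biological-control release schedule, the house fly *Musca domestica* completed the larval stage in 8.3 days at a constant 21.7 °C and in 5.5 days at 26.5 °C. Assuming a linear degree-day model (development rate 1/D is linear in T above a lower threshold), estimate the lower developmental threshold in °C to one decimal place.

Equal thermal constants: D₁(T₁ − T_b) = D₂(T₂ − T_b).
8.3·(21.7 − T_b) = 5.5·(26.5 − T_b)
T_b = (8.3·21.7 − 5.5·26.5) / (8.3 − 5.5) = 34.36 / 2.8 = 12.271 °C ≈ 12.3 °C.

12.3 °C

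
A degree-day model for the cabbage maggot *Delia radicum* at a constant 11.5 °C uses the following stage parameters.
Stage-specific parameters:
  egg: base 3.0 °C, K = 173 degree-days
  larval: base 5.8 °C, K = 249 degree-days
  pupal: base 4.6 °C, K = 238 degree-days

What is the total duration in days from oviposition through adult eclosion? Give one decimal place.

98.5 days

egg: 173 / (11.5 − 3.0) = 173 / 8.5 = 20.353 d.
larval: 249 / (11.5 − 5.8) = 249 / 5.7 = 43.684 d.
pupal: 238 / (11.5 − 4.6) = 238 / 6.9 = 34.493 d.
Sum = 98.530 ≈ 98.5 days.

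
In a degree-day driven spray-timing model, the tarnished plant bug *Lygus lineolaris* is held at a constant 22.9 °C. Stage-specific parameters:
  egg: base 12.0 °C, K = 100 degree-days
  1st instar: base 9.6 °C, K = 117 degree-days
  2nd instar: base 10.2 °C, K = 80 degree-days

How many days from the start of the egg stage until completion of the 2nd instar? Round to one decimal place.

egg: 100 / (22.9 − 12.0) = 100 / 10.9 = 9.174 d.
1st instar: 117 / (22.9 − 9.6) = 117 / 13.3 = 8.797 d.
2nd instar: 80 / (22.9 − 10.2) = 80 / 12.7 = 6.299 d.
Sum = 24.271 ≈ 24.3 days.

24.3 days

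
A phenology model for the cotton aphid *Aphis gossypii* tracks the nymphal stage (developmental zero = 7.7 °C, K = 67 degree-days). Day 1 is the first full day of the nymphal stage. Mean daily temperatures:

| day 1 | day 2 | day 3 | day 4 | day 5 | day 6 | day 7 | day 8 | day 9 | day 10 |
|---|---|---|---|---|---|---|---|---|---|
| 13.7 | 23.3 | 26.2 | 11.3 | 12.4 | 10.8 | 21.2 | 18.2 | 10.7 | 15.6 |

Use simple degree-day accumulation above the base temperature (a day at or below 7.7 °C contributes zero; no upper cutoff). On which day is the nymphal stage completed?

Daily DD above 7.7 °C: 6.0, 15.6, 18.5, 3.6, 4.7, 3.1, 13.5, 10.5, 3.0, 7.9.
Cumulative: 6.0, 21.6, 40.1, 43.7, 48.4, 51.5, 65.0, 75.5, 78.5, 86.4.
The total first reaches 67 DD on day 8.

day 8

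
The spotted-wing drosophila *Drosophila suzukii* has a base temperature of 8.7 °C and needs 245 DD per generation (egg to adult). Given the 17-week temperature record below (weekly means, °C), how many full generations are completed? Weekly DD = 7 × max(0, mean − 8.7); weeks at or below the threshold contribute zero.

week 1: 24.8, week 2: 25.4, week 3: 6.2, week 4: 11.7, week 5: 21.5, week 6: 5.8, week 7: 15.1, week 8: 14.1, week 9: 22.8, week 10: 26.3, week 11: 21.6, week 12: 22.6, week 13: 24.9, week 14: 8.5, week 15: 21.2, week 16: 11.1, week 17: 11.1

4 generations

Weekly DD (7 × max(0, T̄ − 8.7)): 112.7, 116.9, 0.0, 21.0, 89.6, 0.0, 44.8, 37.8, 98.7, 123.2, 90.3, 97.3, 113.4, 0.0, 87.5, 16.8, 16.8.
Season total = 1066.8 DD.
Complete generations = ⌊1066.8 / 245⌋ = 4.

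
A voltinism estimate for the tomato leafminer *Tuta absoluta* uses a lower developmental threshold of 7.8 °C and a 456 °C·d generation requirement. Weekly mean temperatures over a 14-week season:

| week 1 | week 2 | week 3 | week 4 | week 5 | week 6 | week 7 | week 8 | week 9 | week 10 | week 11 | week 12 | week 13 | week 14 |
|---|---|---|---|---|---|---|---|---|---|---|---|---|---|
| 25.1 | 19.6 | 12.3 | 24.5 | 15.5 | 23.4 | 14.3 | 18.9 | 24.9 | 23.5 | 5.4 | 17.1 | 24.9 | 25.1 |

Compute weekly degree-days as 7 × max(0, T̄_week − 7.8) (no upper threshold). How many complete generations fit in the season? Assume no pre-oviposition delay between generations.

2 generations

Weekly DD (7 × max(0, T̄ − 7.8)): 121.1, 82.6, 31.5, 116.9, 53.9, 109.2, 45.5, 77.7, 119.7, 109.9, 0.0, 65.1, 119.7, 121.1.
Season total = 1173.9 DD.
Complete generations = ⌊1173.9 / 456⌋ = 2.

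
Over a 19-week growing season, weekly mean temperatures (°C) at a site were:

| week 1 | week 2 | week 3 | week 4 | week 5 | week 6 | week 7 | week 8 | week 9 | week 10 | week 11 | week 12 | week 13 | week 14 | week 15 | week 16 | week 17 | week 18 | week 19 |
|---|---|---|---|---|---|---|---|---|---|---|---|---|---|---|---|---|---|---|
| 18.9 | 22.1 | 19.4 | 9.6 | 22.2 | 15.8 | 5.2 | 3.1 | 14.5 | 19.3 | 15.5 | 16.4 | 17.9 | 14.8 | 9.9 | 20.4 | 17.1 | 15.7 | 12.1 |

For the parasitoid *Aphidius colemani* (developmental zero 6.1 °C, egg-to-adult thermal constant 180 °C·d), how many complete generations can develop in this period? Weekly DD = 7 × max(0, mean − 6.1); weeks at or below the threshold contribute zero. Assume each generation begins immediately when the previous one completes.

6 generations

Weekly DD (7 × max(0, T̄ − 6.1)): 89.6, 112.0, 93.1, 24.5, 112.7, 67.9, 0.0, 0.0, 58.8, 92.4, 65.8, 72.1, 82.6, 60.9, 26.6, 100.1, 77.0, 67.2, 42.0.
Season total = 1245.3 DD.
Complete generations = ⌊1245.3 / 180⌋ = 6.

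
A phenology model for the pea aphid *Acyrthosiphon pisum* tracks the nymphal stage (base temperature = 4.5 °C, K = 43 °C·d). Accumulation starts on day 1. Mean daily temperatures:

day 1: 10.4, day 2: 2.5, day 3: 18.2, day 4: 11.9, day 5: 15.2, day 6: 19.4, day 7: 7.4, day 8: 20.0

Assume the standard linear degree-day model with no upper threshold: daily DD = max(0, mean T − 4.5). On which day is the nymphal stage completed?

day 6

Daily DD above 4.5 °C: 5.9, 0.0, 13.7, 7.4, 10.7, 14.9, 2.9, 15.5.
Cumulative: 5.9, 5.9, 19.6, 27.0, 37.7, 52.6, 55.5, 71.0.
The total first reaches 43 DD on day 6.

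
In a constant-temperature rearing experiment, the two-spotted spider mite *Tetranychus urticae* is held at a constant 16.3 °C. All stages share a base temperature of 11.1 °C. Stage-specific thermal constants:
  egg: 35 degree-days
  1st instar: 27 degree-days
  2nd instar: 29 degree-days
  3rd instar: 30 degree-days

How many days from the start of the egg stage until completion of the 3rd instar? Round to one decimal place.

23.3 days

Daily accumulation at 16.3 °C = 16.3 − 11.1 = 5.2 DD/day.
Total K = 35 + 27 + 29 + 30 = 121 DD.
Total duration = 121 / 5.2 = 23.269 ≈ 23.3 days.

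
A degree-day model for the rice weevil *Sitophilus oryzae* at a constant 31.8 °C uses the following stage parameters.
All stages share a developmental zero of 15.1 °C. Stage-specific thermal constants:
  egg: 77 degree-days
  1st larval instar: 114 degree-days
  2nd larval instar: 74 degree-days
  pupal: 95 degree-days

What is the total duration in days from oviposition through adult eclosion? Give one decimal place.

21.6 days

Daily accumulation at 31.8 °C = 31.8 − 15.1 = 16.7 DD/day.
Total K = 77 + 114 + 74 + 95 = 360 DD.
Total duration = 360 / 16.7 = 21.557 ≈ 21.6 days.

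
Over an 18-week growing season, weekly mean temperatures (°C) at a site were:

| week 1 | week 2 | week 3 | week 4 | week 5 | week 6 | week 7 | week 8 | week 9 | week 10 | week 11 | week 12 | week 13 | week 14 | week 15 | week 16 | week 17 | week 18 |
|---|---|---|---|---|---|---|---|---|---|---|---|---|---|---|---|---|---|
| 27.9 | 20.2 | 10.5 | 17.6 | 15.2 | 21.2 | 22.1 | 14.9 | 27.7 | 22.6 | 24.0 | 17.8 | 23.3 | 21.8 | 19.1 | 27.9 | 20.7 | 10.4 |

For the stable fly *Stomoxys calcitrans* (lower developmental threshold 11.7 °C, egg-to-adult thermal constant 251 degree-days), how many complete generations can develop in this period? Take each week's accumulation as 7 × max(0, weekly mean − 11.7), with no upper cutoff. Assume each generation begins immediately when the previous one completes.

4 generations

Weekly DD (7 × max(0, T̄ − 11.7)): 113.4, 59.5, 0.0, 41.3, 24.5, 66.5, 72.8, 22.4, 112.0, 76.3, 86.1, 42.7, 81.2, 70.7, 51.8, 113.4, 63.0, 0.0.
Season total = 1097.6 DD.
Complete generations = ⌊1097.6 / 251⌋ = 4.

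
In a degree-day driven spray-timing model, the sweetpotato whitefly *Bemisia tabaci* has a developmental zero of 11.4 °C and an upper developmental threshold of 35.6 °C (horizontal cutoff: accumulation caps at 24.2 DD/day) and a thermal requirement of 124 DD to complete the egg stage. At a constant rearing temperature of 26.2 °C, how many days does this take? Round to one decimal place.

Daily accumulation = 26.2 − 11.4 = 14.8 DD/day.
Duration = 124 / 14.8 = 8.378 ≈ 8.4 days.

8.4 days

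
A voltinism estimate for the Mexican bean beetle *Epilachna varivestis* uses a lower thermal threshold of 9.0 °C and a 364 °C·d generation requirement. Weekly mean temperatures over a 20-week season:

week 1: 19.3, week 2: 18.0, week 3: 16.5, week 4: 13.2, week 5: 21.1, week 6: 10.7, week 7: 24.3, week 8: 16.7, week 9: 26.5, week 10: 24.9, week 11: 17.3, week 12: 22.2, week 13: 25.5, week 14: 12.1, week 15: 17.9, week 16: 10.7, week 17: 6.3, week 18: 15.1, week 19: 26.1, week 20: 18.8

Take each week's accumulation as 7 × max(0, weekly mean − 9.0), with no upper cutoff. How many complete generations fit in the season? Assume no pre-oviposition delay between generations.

3 generations

Weekly DD (7 × max(0, T̄ − 9.0)): 72.1, 63.0, 52.5, 29.4, 84.7, 11.9, 107.1, 53.9, 122.5, 111.3, 58.1, 92.4, 115.5, 21.7, 62.3, 11.9, 0.0, 42.7, 119.7, 68.6.
Season total = 1301.3 DD.
Complete generations = ⌊1301.3 / 364⌋ = 3.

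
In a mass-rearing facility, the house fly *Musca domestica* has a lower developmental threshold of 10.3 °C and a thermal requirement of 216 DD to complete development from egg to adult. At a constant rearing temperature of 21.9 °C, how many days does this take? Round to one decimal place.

Daily accumulation = 21.9 − 10.3 = 11.6 DD/day.
Duration = 216 / 11.6 = 18.621 ≈ 18.6 days.

18.6 days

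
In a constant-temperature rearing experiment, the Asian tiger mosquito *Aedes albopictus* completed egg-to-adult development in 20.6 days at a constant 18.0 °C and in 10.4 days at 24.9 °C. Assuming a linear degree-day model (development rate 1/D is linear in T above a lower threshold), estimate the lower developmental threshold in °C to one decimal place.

Under the model K = D·(T − T_b), so D₁·(T₁ − T_b) = D₂·(T₂ − T_b).
20.6·(18.0 − T_b) = 10.4·(24.9 − T_b)
T_b = (20.6·18.0 − 10.4·24.9) / (20.6 − 10.4) = 111.84 / 10.2 = 10.965 °C ≈ 11.0 °C.

11.0 °C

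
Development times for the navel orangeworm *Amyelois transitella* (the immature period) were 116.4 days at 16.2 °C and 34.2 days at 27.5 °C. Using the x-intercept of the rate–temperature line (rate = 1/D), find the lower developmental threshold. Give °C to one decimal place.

11.5 °C

Linear rate model ⇒ the product D·(T − T_b) is constant across temperatures.
116.4·(16.2 − T_b) = 34.2·(27.5 − T_b)
T_b = (116.4·16.2 − 34.2·27.5) / (116.4 − 34.2) = 945.18 / 82.2 = 11.499 °C ≈ 11.5 °C.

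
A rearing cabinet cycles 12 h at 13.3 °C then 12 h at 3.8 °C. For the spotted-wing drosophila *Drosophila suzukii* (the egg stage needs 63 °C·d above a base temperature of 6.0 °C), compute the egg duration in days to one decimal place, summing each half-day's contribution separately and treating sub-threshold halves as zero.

17.3 days

Day half: max(0, 13.3 − 6.0) × 0.5 = 7.3 × 0.5 = 3.65 DD.
Night half: max(0, 3.8 − 6.0) × 0.5 = 0.0 × 0.5 = 0.00 DD.
Per 24 h: 3.65 DD/day.
Duration = 63 / 3.65 = 17.260 ≈ 17.3 days.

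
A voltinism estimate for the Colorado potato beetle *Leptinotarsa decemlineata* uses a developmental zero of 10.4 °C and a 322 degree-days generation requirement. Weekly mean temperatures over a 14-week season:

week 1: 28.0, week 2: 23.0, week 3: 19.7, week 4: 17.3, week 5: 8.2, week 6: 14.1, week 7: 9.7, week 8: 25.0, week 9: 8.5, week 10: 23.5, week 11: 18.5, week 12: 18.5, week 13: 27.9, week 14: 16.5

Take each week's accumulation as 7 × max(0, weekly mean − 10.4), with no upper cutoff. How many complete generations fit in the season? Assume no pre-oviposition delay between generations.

2 generations

Weekly DD (7 × max(0, T̄ − 10.4)): 123.2, 88.2, 65.1, 48.3, 0.0, 25.9, 0.0, 102.2, 0.0, 91.7, 56.7, 56.7, 122.5, 42.7.
Season total = 823.2 DD.
Complete generations = ⌊823.2 / 322⌋ = 2.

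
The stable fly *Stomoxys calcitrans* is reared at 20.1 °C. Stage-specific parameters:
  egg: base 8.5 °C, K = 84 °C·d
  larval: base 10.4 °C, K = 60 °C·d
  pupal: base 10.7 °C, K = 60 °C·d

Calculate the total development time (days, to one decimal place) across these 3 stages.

19.8 days

egg: 84 / (20.1 − 8.5) = 84 / 11.6 = 7.241 d.
larval: 60 / (20.1 − 10.4) = 60 / 9.7 = 6.186 d.
pupal: 60 / (20.1 − 10.7) = 60 / 9.4 = 6.383 d.
Sum = 19.810 ≈ 19.8 days.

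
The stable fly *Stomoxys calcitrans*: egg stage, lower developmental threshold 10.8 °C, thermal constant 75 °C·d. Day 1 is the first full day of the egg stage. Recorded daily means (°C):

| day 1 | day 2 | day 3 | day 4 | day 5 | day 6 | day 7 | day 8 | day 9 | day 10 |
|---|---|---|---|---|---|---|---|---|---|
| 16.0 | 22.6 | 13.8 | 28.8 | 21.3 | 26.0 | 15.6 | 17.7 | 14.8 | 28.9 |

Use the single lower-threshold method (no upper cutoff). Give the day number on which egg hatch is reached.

Daily DD above 10.8 °C: 5.2, 11.8, 3.0, 18.0, 10.5, 15.2, 4.8, 6.9, 4.0, 18.1.
Cumulative: 5.2, 17.0, 20.0, 38.0, 48.5, 63.7, 68.5, 75.4, 79.4, 97.5.
The total first reaches 75 DD on day 8.

day 8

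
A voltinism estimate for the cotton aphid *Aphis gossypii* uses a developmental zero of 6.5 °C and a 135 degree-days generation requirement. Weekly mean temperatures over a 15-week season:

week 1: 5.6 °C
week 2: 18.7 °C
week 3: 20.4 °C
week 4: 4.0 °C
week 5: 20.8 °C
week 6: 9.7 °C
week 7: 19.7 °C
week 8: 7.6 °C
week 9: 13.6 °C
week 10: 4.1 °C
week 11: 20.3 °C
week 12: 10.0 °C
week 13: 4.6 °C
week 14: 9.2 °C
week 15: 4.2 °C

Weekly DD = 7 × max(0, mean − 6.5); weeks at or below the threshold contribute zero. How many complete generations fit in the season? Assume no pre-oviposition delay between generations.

4 generations

Weekly DD (7 × max(0, T̄ − 6.5)): 0.0, 85.4, 97.3, 0.0, 100.1, 22.4, 92.4, 7.7, 49.7, 0.0, 96.6, 24.5, 0.0, 18.9, 0.0.
Season total = 595.0 DD.
Complete generations = ⌊595.0 / 135⌋ = 4.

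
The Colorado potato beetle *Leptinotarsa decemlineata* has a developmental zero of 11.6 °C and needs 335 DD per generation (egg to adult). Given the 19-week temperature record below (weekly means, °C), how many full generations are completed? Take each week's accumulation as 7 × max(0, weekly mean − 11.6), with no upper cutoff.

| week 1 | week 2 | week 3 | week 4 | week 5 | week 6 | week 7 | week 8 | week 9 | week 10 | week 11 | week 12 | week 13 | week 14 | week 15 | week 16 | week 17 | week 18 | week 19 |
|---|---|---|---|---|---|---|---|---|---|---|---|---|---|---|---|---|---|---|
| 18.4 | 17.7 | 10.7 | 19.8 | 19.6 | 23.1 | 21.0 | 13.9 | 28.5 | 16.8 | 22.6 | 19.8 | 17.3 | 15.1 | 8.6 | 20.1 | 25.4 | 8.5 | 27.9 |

2 generations

Weekly DD (7 × max(0, T̄ − 11.6)): 47.6, 42.7, 0.0, 57.4, 56.0, 80.5, 65.8, 16.1, 118.3, 36.4, 77.0, 57.4, 39.9, 24.5, 0.0, 59.5, 96.6, 0.0, 114.1.
Season total = 989.8 DD.
Complete generations = ⌊989.8 / 335⌋ = 2.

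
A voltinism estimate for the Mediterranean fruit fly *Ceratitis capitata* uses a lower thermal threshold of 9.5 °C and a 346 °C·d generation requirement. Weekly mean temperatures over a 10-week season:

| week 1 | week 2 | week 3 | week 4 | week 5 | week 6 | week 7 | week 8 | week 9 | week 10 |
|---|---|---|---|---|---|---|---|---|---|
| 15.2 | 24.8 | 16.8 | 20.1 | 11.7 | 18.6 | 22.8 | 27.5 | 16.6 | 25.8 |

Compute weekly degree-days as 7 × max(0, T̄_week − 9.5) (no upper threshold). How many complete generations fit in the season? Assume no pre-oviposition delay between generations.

Weekly DD (7 × max(0, T̄ − 9.5)): 39.9, 107.1, 51.1, 74.2, 15.4, 63.7, 93.1, 126.0, 49.7, 114.1.
Season total = 734.3 DD.
Complete generations = ⌊734.3 / 346⌋ = 2.

2 generations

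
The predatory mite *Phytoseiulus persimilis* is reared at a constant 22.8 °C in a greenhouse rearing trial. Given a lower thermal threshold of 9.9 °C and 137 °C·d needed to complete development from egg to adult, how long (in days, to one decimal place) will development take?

Daily accumulation = 22.8 − 9.9 = 12.9 DD/day.
Duration = 137 / 12.9 = 10.620 ≈ 10.6 days.

10.6 days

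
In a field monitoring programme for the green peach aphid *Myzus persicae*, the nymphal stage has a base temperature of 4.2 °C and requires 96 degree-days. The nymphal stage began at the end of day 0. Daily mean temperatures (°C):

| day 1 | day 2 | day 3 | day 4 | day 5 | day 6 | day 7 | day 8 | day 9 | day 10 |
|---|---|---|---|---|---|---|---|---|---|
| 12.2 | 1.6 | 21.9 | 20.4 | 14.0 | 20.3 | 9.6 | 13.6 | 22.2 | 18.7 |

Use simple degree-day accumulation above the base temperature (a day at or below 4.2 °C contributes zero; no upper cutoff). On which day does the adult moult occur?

day 9

Daily DD above 4.2 °C: 8.0, 0.0, 17.7, 16.2, 9.8, 16.1, 5.4, 9.4, 18.0, 14.5.
Cumulative: 8.0, 8.0, 25.7, 41.9, 51.7, 67.8, 73.2, 82.6, 100.6, 115.1.
The total first reaches 96 DD on day 9.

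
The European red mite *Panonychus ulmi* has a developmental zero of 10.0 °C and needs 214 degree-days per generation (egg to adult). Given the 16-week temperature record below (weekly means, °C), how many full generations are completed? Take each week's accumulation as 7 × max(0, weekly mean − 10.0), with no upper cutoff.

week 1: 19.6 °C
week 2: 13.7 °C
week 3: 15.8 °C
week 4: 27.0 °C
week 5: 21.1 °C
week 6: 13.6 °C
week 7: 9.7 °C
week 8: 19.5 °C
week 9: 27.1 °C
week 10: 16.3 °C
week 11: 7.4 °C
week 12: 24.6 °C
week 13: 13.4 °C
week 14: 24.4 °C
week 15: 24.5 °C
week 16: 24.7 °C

4 generations

Weekly DD (7 × max(0, T̄ − 10.0)): 67.2, 25.9, 40.6, 119.0, 77.7, 25.2, 0.0, 66.5, 119.7, 44.1, 0.0, 102.2, 23.8, 100.8, 101.5, 102.9.
Season total = 1017.1 DD.
Complete generations = ⌊1017.1 / 214⌋ = 4.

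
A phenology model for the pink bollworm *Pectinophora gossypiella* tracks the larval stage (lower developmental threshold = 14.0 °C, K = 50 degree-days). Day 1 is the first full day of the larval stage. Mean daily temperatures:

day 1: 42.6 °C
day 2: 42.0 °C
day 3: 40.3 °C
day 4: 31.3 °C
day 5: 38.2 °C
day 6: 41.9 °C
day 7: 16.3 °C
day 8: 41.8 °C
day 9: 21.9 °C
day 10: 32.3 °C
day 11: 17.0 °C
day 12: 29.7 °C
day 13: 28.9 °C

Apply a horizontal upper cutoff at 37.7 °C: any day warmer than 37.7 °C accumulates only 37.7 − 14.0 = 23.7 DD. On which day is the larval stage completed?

Daily DD above 14.0 °C (capped at 23.7): 23.7, 23.7, 23.7, 17.3, 23.7, 23.7, 2.3, 23.7, 7.9, 18.3, 3.0, 15.7, 14.9.
Cumulative: 23.7, 47.4, 71.1, 88.4, 112.1, 135.8, 138.1, 161.8, 169.7, 188.0, 191.0, 206.7, 221.6.
The total first reaches 50 DD on day 3.

day 3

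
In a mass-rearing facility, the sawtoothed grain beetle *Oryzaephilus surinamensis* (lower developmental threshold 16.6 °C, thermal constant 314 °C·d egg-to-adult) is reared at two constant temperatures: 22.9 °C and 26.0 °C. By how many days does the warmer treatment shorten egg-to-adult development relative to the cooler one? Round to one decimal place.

16.4 days

At 22.9 °C: 314 / (22.9 − 16.6) = 314 / 6.3 = 49.841 d.
At 26.0 °C: 314 / (26.0 − 16.6) = 314 / 9.4 = 33.404 d.
Difference = |49.841 − 33.404| = 16.437 ≈ 16.4 days.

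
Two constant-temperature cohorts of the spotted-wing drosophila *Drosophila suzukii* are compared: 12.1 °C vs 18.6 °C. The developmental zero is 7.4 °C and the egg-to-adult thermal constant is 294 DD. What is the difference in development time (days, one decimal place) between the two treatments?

36.3 days

At 12.1 °C: 294 / (12.1 − 7.4) = 294 / 4.7 = 62.553 d.
At 18.6 °C: 294 / (18.6 − 7.4) = 294 / 11.2 = 26.250 d.
Difference = |62.553 − 26.250| = 36.303 ≈ 36.3 days.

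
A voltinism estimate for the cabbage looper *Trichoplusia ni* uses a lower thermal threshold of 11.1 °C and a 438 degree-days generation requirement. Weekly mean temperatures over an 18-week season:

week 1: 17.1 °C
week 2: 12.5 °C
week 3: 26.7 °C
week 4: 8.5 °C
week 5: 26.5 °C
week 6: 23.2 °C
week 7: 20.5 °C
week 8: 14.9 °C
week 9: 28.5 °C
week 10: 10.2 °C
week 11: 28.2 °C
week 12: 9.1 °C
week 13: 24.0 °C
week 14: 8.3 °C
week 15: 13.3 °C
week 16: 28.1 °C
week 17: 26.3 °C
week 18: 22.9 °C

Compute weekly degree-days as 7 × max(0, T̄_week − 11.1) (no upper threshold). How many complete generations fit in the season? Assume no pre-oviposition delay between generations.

2 generations

Weekly DD (7 × max(0, T̄ − 11.1)): 42.0, 9.8, 109.2, 0.0, 107.8, 84.7, 65.8, 26.6, 121.8, 0.0, 119.7, 0.0, 90.3, 0.0, 15.4, 119.0, 106.4, 82.6.
Season total = 1101.1 DD.
Complete generations = ⌊1101.1 / 438⌋ = 2.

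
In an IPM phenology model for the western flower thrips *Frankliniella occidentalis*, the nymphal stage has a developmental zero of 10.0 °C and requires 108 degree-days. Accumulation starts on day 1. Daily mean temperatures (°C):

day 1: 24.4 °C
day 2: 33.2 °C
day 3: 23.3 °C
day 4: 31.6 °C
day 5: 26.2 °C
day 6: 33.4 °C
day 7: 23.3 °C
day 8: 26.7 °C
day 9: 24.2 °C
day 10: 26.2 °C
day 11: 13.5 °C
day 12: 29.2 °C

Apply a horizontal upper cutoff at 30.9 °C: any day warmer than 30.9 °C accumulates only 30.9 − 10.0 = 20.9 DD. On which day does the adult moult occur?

day 7

Daily DD above 10.0 °C (capped at 20.9): 14.4, 20.9, 13.3, 20.9, 16.2, 20.9, 13.3, 16.7, 14.2, 16.2, 3.5, 19.2.
Cumulative: 14.4, 35.3, 48.6, 69.5, 85.7, 106.6, 119.9, 136.6, 150.8, 167.0, 170.5, 189.7.
The total first reaches 108 DD on day 7.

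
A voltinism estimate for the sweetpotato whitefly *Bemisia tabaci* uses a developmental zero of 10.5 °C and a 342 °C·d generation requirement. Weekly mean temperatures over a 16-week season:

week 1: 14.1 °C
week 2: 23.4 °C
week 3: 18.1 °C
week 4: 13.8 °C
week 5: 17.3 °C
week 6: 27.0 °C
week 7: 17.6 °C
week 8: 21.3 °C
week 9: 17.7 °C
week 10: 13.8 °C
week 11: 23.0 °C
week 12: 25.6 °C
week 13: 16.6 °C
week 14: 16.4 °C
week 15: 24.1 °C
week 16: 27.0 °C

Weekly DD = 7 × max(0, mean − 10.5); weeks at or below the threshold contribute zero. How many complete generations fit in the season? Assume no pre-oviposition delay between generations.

Weekly DD (7 × max(0, T̄ − 10.5)): 25.2, 90.3, 53.2, 23.1, 47.6, 115.5, 49.7, 75.6, 50.4, 23.1, 87.5, 105.7, 42.7, 41.3, 95.2, 115.5.
Season total = 1041.6 DD.
Complete generations = ⌊1041.6 / 342⌋ = 3.

3 generations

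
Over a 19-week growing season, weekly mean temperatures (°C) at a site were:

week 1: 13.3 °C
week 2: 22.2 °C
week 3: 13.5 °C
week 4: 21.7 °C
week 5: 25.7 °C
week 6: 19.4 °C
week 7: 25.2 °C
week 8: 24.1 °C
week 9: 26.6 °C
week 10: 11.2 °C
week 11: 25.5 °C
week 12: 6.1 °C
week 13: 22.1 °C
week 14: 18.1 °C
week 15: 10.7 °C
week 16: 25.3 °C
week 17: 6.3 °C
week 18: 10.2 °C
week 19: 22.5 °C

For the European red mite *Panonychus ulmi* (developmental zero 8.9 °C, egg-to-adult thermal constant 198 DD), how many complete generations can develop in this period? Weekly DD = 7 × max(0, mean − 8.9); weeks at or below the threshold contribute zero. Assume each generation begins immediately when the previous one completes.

6 generations

Weekly DD (7 × max(0, T̄ − 8.9)): 30.8, 93.1, 32.2, 89.6, 117.6, 73.5, 114.1, 106.4, 123.9, 16.1, 116.2, 0.0, 92.4, 64.4, 12.6, 114.8, 0.0, 9.1, 95.2.
Season total = 1302.0 DD.
Complete generations = ⌊1302.0 / 198⌋ = 6.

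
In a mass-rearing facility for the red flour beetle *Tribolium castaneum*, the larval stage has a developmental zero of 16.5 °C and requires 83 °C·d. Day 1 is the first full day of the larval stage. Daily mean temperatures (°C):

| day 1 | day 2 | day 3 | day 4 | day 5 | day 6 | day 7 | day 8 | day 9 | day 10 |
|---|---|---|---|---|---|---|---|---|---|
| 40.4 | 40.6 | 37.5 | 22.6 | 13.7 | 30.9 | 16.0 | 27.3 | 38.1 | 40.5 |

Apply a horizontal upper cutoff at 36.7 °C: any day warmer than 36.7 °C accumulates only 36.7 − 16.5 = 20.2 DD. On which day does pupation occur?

day 8

Daily DD above 16.5 °C (capped at 20.2): 20.2, 20.2, 20.2, 6.1, 0.0, 14.4, 0.0, 10.8, 20.2, 20.2.
Cumulative: 20.2, 40.4, 60.6, 66.7, 66.7, 81.1, 81.1, 91.9, 112.1, 132.3.
The total first reaches 83 DD on day 8.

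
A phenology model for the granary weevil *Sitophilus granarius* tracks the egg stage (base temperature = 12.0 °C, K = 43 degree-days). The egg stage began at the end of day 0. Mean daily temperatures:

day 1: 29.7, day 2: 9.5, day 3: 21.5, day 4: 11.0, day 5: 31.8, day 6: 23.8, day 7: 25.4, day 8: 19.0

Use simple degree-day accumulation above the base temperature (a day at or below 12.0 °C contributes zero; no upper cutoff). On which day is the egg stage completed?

day 5

Daily DD above 12.0 °C: 17.7, 0.0, 9.5, 0.0, 19.8, 11.8, 13.4, 7.0.
Cumulative: 17.7, 17.7, 27.2, 27.2, 47.0, 58.8, 72.2, 79.2.
The total first reaches 43 DD on day 5.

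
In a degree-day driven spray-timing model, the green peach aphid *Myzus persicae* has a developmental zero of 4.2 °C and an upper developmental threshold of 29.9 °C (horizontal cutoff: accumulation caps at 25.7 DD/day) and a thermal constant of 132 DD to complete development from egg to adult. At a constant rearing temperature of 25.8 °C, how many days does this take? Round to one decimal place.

6.1 days

Daily accumulation = 25.8 − 4.2 = 21.6 DD/day.
Duration = 132 / 21.6 = 6.111 ≈ 6.1 days.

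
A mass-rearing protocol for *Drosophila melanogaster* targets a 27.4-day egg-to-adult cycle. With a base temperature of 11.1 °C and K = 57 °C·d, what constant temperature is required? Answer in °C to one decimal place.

Required daily accumulation = 57 / 27.4 = 2.080 DD/day.
T = T_base + 2.080 = 11.1 + 2.080 = 13.180 ≈ 13.2 °C.

13.2 °C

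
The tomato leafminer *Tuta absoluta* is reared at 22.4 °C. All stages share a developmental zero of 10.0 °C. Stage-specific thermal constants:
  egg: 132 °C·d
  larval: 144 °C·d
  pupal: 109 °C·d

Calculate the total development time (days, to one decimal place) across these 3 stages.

Daily accumulation at 22.4 °C = 22.4 − 10.0 = 12.4 DD/day.
Total K = 132 + 144 + 109 = 385 DD.
Total duration = 385 / 12.4 = 31.048 ≈ 31.0 days.

31.0 days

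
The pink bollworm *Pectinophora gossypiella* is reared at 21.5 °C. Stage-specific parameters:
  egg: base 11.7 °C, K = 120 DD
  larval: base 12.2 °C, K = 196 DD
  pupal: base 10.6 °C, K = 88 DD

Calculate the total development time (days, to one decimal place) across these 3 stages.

41.4 days

egg: 120 / (21.5 − 11.7) = 120 / 9.8 = 12.245 d.
larval: 196 / (21.5 − 12.2) = 196 / 9.3 = 21.075 d.
pupal: 88 / (21.5 − 10.6) = 88 / 10.9 = 8.073 d.
Sum = 41.394 ≈ 41.4 days.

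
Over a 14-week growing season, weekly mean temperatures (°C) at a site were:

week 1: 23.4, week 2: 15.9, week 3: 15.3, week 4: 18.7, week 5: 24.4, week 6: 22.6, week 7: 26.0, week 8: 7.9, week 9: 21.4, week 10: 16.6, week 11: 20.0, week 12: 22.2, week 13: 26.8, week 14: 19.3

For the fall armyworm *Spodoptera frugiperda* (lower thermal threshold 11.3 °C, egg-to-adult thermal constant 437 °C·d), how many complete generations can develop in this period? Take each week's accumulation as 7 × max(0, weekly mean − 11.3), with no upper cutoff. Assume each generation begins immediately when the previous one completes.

2 generations

Weekly DD (7 × max(0, T̄ − 11.3)): 84.7, 32.2, 28.0, 51.8, 91.7, 79.1, 102.9, 0.0, 70.7, 37.1, 60.9, 76.3, 108.5, 56.0.
Season total = 879.9 DD.
Complete generations = ⌊879.9 / 437⌋ = 2.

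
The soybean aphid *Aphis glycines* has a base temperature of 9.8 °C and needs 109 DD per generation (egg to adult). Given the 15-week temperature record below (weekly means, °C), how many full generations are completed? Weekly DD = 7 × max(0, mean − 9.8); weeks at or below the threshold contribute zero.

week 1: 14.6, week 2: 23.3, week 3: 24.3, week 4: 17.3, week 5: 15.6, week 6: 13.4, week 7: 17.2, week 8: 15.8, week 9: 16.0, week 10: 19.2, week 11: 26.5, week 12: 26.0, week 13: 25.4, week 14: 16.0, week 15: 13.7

Weekly DD (7 × max(0, T̄ − 9.8)): 33.6, 94.5, 101.5, 52.5, 40.6, 25.2, 51.8, 42.0, 43.4, 65.8, 116.9, 113.4, 109.2, 43.4, 27.3.
Season total = 961.1 DD.
Complete generations = ⌊961.1 / 109⌋ = 8.

8 generations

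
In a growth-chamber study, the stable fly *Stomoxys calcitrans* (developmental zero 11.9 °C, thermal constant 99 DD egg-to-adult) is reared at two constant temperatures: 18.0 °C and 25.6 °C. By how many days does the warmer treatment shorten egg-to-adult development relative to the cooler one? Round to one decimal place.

9.0 days

At 18.0 °C: 99 / (18.0 − 11.9) = 99 / 6.1 = 16.230 d.
At 25.6 °C: 99 / (25.6 − 11.9) = 99 / 13.7 = 7.226 d.
Difference = |16.230 − 7.226| = 9.003 ≈ 9.0 days.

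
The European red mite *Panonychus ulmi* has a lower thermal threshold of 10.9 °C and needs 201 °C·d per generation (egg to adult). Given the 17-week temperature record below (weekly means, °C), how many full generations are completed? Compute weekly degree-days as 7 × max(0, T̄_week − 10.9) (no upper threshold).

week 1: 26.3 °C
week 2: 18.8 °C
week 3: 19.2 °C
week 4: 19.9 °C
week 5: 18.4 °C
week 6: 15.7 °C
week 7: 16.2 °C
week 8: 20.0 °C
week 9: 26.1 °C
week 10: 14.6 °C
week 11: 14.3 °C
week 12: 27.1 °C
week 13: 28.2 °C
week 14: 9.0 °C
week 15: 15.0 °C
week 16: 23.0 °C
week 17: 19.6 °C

Weekly DD (7 × max(0, T̄ − 10.9)): 107.8, 55.3, 58.1, 63.0, 52.5, 33.6, 37.1, 63.7, 106.4, 25.9, 23.8, 113.4, 121.1, 0.0, 28.7, 84.7, 60.9.
Season total = 1036.0 DD.
Complete generations = ⌊1036.0 / 201⌋ = 5.

5 generations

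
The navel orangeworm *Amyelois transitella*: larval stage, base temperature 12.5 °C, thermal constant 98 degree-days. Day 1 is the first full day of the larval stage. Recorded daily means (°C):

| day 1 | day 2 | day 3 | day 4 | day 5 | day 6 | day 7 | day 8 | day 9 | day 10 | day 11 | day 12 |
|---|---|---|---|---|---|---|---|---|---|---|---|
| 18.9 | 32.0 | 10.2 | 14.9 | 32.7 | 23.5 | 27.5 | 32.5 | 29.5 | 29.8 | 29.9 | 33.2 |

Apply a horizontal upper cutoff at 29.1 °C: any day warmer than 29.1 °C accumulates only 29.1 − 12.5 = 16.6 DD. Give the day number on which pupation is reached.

day 9

Daily DD above 12.5 °C (capped at 16.6): 6.4, 16.6, 0.0, 2.4, 16.6, 11.0, 15.0, 16.6, 16.6, 16.6, 16.6, 16.6.
Cumulative: 6.4, 23.0, 23.0, 25.4, 42.0, 53.0, 68.0, 84.6, 101.2, 117.8, 134.4, 151.0.
The total first reaches 98 DD on day 9.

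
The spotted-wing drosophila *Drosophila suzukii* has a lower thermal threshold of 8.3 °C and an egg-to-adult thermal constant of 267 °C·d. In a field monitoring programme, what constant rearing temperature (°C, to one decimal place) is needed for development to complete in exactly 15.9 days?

Required daily accumulation = 267 / 15.9 = 16.792 DD/day.
T = T_base + 16.792 = 8.3 + 16.792 = 25.092 ≈ 25.1 °C.

25.1 °C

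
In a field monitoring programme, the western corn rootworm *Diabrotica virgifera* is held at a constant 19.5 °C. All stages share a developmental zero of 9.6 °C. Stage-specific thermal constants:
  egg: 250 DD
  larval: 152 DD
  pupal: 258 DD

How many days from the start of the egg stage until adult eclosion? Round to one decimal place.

Daily accumulation at 19.5 °C = 19.5 − 9.6 = 9.9 DD/day.
Total K = 250 + 152 + 258 = 660 DD.
Total duration = 660 / 9.9 = 66.667 ≈ 66.7 days.

66.7 days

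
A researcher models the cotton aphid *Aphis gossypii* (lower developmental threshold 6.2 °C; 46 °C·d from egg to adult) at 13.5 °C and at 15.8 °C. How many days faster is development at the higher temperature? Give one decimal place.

1.5 days

At 13.5 °C: 46 / (13.5 − 6.2) = 46 / 7.3 = 6.301 d.
At 15.8 °C: 46 / (15.8 − 6.2) = 46 / 9.6 = 4.792 d.
Difference = |6.301 − 4.792| = 1.510 ≈ 1.5 days.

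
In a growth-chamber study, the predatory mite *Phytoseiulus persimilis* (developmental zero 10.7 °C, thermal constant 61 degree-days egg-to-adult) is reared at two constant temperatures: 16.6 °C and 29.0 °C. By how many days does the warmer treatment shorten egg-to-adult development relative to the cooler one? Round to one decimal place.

7.0 days

At 16.6 °C: 61 / (16.6 − 10.7) = 61 / 5.9 = 10.339 d.
At 29.0 °C: 61 / (29.0 − 10.7) = 61 / 18.3 = 3.333 d.
Difference = |10.339 − 3.333| = 7.006 ≈ 7.0 days.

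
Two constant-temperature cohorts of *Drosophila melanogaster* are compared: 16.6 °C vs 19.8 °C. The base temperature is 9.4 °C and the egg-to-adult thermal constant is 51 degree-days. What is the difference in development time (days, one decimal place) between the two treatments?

At 16.6 °C: 51 / (16.6 − 9.4) = 51 / 7.2 = 7.083 d.
At 19.8 °C: 51 / (19.8 − 9.4) = 51 / 10.4 = 4.904 d.
Difference = |7.083 − 4.904| = 2.179 ≈ 2.2 days.

2.2 days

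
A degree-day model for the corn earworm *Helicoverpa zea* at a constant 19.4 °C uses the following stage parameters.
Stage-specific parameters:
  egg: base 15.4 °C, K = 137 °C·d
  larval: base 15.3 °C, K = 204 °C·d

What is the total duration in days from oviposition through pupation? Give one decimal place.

84.0 days

egg: 137 / (19.4 − 15.4) = 137 / 4.0 = 34.250 d.
larval: 204 / (19.4 − 15.3) = 204 / 4.1 = 49.756 d.
Sum = 84.006 ≈ 84.0 days.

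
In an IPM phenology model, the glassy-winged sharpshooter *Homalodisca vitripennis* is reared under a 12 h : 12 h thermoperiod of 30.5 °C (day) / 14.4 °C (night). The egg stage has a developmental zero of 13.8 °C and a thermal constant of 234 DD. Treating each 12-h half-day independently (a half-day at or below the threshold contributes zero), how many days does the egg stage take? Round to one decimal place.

27.1 days

Day half: max(0, 30.5 − 13.8) × 0.5 = 16.7 × 0.5 = 8.35 DD.
Night half: max(0, 14.4 − 13.8) × 0.5 = 0.6 × 0.5 = 0.30 DD.
Per 24 h: 8.65 DD/day.
Duration = 234 / 8.65 = 27.052 ≈ 27.1 days.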